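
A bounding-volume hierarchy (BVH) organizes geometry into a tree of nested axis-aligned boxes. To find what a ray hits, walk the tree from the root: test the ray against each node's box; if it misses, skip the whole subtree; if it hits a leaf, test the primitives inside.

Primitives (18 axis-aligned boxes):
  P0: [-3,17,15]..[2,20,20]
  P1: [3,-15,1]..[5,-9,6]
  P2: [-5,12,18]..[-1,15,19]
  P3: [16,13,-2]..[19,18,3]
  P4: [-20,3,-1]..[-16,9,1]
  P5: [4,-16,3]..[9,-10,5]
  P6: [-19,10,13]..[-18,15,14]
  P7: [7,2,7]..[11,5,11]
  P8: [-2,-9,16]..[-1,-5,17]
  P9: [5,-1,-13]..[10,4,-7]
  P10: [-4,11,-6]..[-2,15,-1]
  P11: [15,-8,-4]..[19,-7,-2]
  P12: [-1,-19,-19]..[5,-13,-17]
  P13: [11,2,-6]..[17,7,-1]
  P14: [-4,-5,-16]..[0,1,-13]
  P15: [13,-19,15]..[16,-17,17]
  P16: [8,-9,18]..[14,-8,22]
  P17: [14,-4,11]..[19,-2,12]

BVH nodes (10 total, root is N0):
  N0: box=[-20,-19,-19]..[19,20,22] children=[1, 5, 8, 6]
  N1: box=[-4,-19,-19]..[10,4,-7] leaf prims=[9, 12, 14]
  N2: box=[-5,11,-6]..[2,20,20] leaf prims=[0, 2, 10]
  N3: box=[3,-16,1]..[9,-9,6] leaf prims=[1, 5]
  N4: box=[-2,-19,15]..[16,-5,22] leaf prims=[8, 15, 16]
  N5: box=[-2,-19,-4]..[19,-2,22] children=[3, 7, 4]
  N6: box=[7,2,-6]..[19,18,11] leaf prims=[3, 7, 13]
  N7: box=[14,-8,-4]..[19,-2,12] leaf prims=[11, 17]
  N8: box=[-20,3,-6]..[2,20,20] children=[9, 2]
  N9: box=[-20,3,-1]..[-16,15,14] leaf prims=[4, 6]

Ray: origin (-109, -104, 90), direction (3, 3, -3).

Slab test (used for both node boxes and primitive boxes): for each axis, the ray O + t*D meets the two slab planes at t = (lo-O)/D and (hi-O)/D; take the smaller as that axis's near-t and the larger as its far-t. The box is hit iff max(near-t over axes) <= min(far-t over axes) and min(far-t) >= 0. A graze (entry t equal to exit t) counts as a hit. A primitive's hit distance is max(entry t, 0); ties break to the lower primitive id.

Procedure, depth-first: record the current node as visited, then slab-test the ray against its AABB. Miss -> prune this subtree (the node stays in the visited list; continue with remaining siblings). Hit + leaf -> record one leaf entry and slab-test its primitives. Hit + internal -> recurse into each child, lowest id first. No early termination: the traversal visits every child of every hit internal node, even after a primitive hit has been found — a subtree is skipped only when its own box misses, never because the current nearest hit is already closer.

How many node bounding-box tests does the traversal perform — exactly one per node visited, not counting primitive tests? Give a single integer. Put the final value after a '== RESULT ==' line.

Trace the traversal:
N0 x:[89/3,128/3] y:[85/3,124/3] z:[68/3,109/3] -> hit [89/3,109/3], descend [1, 5, 6, 8]
  N1 x:[35,119/3] y:[85/3,36] z:[97/3,109/3] -> hit [35,36] leaf, test {P9(miss), P12(miss), P14@t=35}
  N5 x:[107/3,128/3] y:[85/3,34] z:[68/3,94/3] -> miss, prune
  N6 x:[116/3,128/3] y:[106/3,122/3] z:[79/3,32] -> miss, prune
  N8 x:[89/3,37] y:[107/3,124/3] z:[70/3,32] -> miss, prune

5 AABB tests over nodes [0, 1, 5, 6, 8]; 1 leaf entered; closest P14.

== RESULT ==
5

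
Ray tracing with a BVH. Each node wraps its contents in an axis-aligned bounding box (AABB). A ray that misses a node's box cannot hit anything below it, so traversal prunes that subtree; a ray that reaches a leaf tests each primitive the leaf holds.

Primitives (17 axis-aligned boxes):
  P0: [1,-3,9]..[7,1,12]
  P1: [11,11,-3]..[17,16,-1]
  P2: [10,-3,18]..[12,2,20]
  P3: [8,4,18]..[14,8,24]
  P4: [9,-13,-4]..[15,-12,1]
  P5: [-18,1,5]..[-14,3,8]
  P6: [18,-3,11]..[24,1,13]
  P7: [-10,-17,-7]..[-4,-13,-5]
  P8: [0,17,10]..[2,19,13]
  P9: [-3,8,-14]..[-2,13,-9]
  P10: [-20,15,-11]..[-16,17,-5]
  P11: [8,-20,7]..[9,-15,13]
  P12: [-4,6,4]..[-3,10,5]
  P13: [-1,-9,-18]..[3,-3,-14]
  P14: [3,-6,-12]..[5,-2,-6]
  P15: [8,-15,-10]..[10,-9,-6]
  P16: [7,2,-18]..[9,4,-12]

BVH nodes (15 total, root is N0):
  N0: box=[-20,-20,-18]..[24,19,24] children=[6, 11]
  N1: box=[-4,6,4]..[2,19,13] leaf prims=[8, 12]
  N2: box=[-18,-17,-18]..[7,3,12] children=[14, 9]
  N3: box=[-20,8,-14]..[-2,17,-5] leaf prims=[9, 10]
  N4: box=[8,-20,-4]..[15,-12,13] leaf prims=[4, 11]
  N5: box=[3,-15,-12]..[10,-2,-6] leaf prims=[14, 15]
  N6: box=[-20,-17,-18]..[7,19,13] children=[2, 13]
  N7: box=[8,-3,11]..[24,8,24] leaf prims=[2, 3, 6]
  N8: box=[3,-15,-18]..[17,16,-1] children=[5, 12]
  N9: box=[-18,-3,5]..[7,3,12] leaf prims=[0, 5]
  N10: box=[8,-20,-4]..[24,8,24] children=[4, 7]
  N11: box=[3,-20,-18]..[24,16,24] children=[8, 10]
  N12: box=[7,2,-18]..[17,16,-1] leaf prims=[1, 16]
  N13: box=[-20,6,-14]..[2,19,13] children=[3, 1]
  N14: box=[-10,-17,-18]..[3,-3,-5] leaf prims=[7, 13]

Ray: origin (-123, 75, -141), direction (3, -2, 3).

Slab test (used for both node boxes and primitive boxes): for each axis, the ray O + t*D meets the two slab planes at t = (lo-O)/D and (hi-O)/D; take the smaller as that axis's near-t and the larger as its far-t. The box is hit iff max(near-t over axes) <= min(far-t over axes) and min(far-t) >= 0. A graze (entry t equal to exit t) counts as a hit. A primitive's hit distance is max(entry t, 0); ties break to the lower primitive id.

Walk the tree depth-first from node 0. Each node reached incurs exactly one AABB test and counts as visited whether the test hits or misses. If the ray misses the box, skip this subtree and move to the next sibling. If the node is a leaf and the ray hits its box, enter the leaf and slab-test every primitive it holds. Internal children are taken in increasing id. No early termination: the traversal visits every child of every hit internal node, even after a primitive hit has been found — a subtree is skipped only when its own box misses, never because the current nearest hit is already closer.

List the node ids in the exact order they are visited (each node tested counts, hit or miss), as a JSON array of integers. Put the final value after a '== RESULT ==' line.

Traverse from the root:
N0 x:[103/3,49] y:[28,95/2] z:[41,55] -> hit [41,95/2], descend [6, 11]
  N6 x:[103/3,130/3] y:[28,46] z:[41,154/3] -> hit [41,130/3], descend [2, 13]
    N2 x:[35,130/3] y:[36,46] z:[41,51] -> hit [41,130/3], descend [9, 14]
      N9 x:[35,130/3] y:[36,39] z:[146/3,51] -> miss, prune
      N14 x:[113/3,42] y:[39,46] z:[41,136/3] -> hit [41,42] leaf, test {P7(miss), P13@t=41}
    N13 x:[103/3,125/3] y:[28,69/2] z:[127/3,154/3] -> miss, prune
  N11 x:[42,49] y:[59/2,95/2] z:[41,55] -> hit [42,95/2], descend [8, 10]
    N8 x:[42,140/3] y:[59/2,45] z:[41,140/3] -> hit [42,45], descend [5, 12]
      N5 x:[42,133/3] y:[77/2,45] z:[43,45] -> hit [43,133/3] leaf, test {P14(miss), P15@t=131/3}
      N12 x:[130/3,140/3] y:[59/2,73/2] z:[41,140/3] -> miss, prune
    N10 x:[131/3,49] y:[67/2,95/2] z:[137/3,55] -> hit [137/3,95/2], descend [4, 7]
      N4 x:[131/3,46] y:[87/2,95/2] z:[137/3,154/3] -> hit [137/3,46] leaf, test {P4(miss), P11(miss)}
      N7 x:[131/3,49] y:[67/2,39] z:[152/3,55] -> miss, prune

order=[0, 6, 2, 9, 14, 13, 11, 8, 5, 12, 10, 4, 7]  |boxes|=13  |leaves|=3  hit=P13

== RESULT ==
[0, 6, 2, 9, 14, 13, 11, 8, 5, 12, 10, 4, 7]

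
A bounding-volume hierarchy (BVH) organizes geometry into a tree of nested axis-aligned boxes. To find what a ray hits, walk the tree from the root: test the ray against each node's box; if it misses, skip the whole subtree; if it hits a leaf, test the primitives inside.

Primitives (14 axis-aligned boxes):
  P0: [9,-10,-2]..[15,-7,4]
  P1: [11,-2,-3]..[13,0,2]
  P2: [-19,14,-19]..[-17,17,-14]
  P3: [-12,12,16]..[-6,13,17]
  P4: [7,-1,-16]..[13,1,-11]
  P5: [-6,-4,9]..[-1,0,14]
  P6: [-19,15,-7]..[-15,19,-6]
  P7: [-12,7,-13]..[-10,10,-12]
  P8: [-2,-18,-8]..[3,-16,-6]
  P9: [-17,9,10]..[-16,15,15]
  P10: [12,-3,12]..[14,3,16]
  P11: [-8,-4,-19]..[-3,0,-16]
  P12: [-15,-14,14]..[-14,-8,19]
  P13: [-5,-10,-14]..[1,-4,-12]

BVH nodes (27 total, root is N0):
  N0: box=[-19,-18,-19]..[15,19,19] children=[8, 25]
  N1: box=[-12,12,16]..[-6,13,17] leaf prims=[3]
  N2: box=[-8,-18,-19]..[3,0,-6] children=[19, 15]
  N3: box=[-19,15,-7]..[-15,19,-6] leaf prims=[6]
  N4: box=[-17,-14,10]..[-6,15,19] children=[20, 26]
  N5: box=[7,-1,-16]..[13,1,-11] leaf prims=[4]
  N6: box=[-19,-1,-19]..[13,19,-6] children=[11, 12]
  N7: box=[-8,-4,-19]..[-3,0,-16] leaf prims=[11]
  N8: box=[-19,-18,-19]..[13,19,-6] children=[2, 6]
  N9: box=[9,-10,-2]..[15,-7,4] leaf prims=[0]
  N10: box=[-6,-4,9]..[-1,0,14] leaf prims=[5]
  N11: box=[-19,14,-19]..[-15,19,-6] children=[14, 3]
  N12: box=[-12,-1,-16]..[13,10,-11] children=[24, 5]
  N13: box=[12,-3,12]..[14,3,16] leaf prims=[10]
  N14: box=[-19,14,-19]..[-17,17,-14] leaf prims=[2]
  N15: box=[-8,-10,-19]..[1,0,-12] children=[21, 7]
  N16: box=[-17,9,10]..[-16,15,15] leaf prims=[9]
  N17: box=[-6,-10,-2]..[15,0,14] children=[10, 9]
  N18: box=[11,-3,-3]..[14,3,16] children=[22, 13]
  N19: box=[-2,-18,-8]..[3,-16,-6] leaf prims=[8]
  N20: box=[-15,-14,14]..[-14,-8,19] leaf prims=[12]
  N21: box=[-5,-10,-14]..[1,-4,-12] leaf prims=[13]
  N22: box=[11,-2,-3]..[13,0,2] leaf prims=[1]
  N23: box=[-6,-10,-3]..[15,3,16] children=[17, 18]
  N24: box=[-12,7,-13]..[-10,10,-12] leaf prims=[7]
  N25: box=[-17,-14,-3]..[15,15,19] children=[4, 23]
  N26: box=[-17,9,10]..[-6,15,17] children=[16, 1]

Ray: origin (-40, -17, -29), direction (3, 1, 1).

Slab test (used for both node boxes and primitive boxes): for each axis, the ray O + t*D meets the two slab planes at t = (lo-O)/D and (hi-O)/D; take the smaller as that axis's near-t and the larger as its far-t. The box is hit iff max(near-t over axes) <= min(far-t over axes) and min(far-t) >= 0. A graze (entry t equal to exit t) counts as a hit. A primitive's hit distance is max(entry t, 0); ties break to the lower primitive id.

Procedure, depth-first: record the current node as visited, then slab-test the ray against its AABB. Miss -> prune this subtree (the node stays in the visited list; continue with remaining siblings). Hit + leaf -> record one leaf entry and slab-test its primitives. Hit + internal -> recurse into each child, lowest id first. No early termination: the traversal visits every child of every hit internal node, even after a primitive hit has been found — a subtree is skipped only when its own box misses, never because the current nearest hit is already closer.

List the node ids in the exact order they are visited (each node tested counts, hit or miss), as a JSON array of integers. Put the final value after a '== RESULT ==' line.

Traverse from the root:
N0 x:[7,55/3] y:[-1,36] z:[10,48] -> hit [10,55/3], descend [8, 25]
  N8 x:[7,53/3] y:[-1,36] z:[10,23] -> hit [10,53/3], descend [2, 6]
    N2 x:[32/3,43/3] y:[-1,17] z:[10,23] -> hit [32/3,43/3], descend [15, 19]
      N15 x:[32/3,41/3] y:[7,17] z:[10,17] -> hit [32/3,41/3], descend [7, 21]
        N7 x:[32/3,37/3] y:[13,17] z:[10,13] -> miss, prune
        N21 x:[35/3,41/3] y:[7,13] z:[15,17] -> miss, prune
      N19 x:[38/3,43/3] y:[-1,1] z:[21,23] -> miss, prune
    N6 x:[7,53/3] y:[16,36] z:[10,23] -> hit [16,53/3], descend [11, 12]
      N11 x:[7,25/3] y:[31,36] z:[10,23] -> miss, prune
      N12 x:[28/3,53/3] y:[16,27] z:[13,18] -> hit [16,53/3], descend [5, 24]
        N5 x:[47/3,53/3] y:[16,18] z:[13,18] -> hit [16,53/3] leaf, test {P4@t=16}
        N24 x:[28/3,10] y:[24,27] z:[16,17] -> miss, prune
  N25 x:[23/3,55/3] y:[3,32] z:[26,48] -> miss, prune

Visited [0, 8, 2, 15, 7, 21, 19, 6, 11, 12, 5, 24, 25]. Tests: 13 box, 1 leaf. Nearest: P4.

== RESULT ==
[0, 8, 2, 15, 7, 21, 19, 6, 11, 12, 5, 24, 25]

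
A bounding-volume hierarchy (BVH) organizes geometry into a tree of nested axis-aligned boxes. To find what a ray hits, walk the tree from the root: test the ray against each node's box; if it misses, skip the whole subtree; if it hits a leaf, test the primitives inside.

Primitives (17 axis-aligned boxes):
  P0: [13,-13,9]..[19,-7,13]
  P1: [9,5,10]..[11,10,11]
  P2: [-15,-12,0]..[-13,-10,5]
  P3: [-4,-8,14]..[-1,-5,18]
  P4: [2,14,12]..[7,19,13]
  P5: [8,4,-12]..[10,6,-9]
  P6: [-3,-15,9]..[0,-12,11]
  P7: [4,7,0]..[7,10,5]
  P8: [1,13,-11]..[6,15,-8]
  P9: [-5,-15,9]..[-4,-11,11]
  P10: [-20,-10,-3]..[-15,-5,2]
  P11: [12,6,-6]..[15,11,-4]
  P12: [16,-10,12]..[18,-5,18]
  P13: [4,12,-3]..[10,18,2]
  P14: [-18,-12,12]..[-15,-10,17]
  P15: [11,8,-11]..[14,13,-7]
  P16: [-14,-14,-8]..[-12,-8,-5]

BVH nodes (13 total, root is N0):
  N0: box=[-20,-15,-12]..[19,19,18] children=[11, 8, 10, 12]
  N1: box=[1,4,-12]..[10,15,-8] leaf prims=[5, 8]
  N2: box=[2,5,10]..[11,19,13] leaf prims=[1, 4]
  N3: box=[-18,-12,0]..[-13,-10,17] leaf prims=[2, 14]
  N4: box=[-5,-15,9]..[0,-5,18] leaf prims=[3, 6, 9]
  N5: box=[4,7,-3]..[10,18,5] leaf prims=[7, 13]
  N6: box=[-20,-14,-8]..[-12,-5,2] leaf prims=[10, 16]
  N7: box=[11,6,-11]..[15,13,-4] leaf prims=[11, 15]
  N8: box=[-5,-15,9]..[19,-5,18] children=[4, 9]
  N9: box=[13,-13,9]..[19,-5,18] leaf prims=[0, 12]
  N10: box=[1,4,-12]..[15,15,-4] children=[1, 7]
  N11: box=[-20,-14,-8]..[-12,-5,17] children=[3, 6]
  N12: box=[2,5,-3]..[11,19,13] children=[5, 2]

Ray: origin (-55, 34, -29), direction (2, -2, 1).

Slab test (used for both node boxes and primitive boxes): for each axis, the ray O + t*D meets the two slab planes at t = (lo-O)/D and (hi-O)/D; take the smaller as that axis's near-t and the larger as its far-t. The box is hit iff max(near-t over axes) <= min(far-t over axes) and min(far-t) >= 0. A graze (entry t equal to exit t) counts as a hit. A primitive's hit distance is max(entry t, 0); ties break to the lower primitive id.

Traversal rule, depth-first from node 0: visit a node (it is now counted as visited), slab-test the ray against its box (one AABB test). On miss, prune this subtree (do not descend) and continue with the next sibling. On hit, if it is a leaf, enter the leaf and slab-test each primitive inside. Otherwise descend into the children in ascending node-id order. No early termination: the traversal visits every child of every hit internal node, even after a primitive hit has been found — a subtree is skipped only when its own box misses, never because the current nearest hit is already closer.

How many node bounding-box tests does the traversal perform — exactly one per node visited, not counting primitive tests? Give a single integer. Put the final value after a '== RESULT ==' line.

Walk:
N0 x:[35/2,37] y:[15/2,49/2] z:[17,47] -> hit [35/2,49/2], descend [8, 10, 11, 12]
  N8 x:[25,37] y:[39/2,49/2] z:[38,47] -> miss, prune
  N10 x:[28,35] y:[19/2,15] z:[17,25] -> miss, prune
  N11 x:[35/2,43/2] y:[39/2,24] z:[21,46] -> hit [21,43/2], descend [3, 6]
    N3 x:[37/2,21] y:[22,23] z:[29,46] -> miss, prune
    N6 x:[35/2,43/2] y:[39/2,24] z:[21,31] -> hit [21,43/2] leaf, test {P10(miss), P16@t=21}
  N12 x:[57/2,33] y:[15/2,29/2] z:[26,42] -> miss, prune

Summary -> nodes [0, 8, 10, 11, 3, 6, 12]; box-tests=7; leaf-entries=1; first=P16

== RESULT ==
7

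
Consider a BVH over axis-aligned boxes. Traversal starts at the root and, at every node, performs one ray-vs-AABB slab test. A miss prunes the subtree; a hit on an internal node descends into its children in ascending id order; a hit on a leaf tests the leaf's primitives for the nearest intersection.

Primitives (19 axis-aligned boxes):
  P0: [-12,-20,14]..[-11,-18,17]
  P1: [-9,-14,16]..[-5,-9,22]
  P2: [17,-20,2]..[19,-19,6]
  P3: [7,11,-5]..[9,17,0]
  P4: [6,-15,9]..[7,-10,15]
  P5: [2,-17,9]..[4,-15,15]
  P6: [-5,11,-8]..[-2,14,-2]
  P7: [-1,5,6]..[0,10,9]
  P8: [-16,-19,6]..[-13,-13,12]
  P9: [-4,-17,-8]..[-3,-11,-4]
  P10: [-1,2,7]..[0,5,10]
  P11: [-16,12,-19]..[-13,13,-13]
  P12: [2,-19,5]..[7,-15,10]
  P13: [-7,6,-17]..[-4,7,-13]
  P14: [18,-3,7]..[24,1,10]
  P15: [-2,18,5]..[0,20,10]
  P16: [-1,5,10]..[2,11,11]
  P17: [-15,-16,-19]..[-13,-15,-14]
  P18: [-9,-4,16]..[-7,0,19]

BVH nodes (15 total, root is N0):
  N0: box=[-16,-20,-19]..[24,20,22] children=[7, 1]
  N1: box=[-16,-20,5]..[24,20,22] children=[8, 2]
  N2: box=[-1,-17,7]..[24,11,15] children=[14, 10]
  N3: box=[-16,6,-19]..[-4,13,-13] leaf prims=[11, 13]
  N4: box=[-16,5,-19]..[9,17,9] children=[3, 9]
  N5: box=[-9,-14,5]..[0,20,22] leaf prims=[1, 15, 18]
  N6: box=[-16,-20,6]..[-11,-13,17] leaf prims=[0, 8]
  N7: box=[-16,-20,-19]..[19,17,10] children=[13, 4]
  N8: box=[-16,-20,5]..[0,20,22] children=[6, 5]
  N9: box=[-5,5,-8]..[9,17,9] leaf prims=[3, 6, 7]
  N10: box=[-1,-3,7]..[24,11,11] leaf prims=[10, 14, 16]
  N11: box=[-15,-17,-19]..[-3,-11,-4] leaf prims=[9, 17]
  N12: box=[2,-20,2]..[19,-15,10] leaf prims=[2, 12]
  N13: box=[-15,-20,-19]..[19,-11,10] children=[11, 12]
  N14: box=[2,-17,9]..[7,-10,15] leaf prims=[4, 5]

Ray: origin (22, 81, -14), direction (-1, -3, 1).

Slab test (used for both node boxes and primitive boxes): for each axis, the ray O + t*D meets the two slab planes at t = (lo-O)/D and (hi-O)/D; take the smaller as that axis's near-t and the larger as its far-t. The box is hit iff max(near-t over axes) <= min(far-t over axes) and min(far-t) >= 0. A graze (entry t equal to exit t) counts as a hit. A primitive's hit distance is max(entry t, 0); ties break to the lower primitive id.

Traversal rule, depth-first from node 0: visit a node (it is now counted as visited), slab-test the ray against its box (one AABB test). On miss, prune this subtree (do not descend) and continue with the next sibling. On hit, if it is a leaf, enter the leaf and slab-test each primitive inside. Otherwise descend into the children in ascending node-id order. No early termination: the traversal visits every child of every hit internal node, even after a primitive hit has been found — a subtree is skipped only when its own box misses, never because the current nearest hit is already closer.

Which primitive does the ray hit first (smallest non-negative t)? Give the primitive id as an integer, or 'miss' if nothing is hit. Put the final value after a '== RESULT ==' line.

Trace the traversal:
N0 x:[-2,38] y:[61/3,101/3] z:[-5,36] -> hit [61/3,101/3], descend [1, 7]
  N1 x:[-2,38] y:[61/3,101/3] z:[19,36] -> hit [61/3,101/3], descend [2, 8]
    N2 x:[-2,23] y:[70/3,98/3] z:[21,29] -> miss, prune
    N8 x:[22,38] y:[61/3,101/3] z:[19,36] -> hit [22,101/3], descend [5, 6]
      N5 x:[22,31] y:[61/3,95/3] z:[19,36] -> hit [22,31] leaf, test {P1@t=30, P15(miss), P18(miss)}
      N6 x:[33,38] y:[94/3,101/3] z:[20,31] -> miss, prune
  N7 x:[3,38] y:[64/3,101/3] z:[-5,24] -> hit [64/3,24], descend [4, 13]
    N4 x:[13,38] y:[64/3,76/3] z:[-5,23] -> hit [64/3,23], descend [3, 9]
      N3 x:[26,38] y:[68/3,25] z:[-5,1] -> miss, prune
      N9 x:[13,27] y:[64/3,76/3] z:[6,23] -> hit [64/3,23] leaf, test {P3(miss), P6(miss), P7(miss)}
    N13 x:[3,37] y:[92/3,101/3] z:[-5,24] -> miss, prune

11 AABB tests over nodes [0, 1, 2, 8, 5, 6, 7, 4, 3, 9, 13]; 2 leaves entered; closest P1.

== RESULT ==
1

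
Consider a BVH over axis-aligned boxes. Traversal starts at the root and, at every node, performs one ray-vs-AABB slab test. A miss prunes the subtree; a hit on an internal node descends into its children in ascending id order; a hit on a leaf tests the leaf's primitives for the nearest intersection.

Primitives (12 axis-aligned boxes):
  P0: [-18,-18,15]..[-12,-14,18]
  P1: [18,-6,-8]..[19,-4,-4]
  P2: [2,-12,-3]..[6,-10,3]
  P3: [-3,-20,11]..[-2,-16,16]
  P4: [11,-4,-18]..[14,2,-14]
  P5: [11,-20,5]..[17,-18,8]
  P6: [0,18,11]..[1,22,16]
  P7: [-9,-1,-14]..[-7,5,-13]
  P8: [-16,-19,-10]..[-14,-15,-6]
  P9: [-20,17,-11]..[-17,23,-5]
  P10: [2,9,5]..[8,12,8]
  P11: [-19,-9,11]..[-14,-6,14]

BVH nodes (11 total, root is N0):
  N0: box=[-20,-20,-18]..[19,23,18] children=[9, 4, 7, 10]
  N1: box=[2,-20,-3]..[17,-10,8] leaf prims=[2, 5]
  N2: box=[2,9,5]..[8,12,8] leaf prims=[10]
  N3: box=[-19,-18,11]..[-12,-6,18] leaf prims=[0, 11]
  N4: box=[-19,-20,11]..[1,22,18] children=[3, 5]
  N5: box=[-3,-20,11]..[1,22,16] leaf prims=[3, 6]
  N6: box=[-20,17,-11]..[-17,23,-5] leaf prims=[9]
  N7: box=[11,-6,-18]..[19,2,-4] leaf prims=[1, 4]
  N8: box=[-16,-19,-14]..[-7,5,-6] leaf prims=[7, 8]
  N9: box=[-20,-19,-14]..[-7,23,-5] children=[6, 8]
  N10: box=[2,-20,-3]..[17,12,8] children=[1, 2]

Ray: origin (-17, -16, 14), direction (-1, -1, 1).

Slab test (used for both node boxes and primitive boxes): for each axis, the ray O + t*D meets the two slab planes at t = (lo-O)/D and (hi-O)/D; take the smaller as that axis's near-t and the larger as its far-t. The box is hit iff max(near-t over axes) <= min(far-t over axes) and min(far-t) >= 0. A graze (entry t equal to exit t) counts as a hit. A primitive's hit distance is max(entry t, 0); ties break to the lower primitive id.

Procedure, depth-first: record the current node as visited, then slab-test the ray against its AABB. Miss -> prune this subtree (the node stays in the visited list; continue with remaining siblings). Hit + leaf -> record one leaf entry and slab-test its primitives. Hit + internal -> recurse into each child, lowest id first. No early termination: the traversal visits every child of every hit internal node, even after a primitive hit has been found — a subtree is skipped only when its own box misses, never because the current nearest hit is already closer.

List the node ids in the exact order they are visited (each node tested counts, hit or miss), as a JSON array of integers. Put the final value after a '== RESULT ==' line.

Walk:
N0 x:[-36,3] y:[-39,4] z:[-32,4] -> hit [-32,3], descend [4, 7, 9, 10]
  N4 x:[-18,2] y:[-38,4] z:[-3,4] -> hit [-3,2], descend [3, 5]
    N3 x:[-5,2] y:[-10,2] z:[-3,4] -> hit [-3,2] leaf, test {P0@t=1, P11(miss)}
    N5 x:[-18,-14] y:[-38,4] z:[-3,2] -> miss, prune
  N7 x:[-36,-28] y:[-18,-10] z:[-32,-18] -> miss, prune
  N9 x:[-10,3] y:[-39,3] z:[-28,-19] -> miss, prune
  N10 x:[-34,-19] y:[-28,4] z:[-17,-6] -> miss, prune

7 AABB tests over nodes [0, 4, 3, 5, 7, 9, 10]; 1 leaf entered; closest P0.

== RESULT ==
[0, 4, 3, 5, 7, 9, 10]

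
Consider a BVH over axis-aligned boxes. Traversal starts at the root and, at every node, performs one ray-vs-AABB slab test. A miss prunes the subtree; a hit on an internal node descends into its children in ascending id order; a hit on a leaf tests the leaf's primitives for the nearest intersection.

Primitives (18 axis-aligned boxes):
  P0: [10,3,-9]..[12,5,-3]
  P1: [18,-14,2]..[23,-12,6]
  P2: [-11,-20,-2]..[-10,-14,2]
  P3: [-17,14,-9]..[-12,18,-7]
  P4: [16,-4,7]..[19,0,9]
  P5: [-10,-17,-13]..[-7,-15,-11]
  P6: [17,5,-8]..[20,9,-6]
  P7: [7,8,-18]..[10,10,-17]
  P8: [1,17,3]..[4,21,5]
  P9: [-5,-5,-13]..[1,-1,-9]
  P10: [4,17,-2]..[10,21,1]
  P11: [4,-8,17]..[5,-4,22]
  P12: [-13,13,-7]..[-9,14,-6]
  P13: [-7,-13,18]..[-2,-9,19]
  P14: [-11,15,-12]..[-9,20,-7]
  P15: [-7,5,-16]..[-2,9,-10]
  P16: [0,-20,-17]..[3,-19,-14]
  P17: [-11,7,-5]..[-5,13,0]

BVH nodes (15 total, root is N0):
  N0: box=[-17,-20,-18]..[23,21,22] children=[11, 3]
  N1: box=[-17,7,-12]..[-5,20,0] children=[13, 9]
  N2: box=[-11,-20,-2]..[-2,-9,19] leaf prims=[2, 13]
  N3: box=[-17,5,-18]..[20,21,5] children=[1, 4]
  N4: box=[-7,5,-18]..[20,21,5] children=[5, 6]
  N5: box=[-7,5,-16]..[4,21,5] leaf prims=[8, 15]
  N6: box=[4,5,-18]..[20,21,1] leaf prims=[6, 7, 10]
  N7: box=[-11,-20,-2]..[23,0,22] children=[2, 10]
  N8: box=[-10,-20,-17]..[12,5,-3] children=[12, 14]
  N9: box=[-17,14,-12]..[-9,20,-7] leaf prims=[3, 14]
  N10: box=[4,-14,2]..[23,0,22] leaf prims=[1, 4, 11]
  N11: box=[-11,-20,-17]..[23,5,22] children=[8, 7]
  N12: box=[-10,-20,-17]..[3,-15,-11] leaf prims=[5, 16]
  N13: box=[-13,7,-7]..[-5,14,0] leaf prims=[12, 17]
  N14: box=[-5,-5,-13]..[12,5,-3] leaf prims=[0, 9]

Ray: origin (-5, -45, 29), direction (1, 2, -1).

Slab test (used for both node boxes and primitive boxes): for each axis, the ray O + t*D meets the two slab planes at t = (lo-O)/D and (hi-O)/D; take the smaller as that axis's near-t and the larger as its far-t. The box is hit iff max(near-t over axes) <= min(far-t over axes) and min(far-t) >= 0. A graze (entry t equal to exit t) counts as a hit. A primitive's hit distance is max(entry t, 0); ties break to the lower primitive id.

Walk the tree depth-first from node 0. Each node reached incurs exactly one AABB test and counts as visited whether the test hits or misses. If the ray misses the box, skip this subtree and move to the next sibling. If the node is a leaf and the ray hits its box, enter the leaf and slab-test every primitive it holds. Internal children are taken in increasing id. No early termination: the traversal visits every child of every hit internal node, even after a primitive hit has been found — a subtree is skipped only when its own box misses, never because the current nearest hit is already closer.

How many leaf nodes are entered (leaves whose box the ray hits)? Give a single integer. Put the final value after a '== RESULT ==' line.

Walk:
N0 x:[-12,28] y:[25/2,33] z:[7,47] -> hit [25/2,28], descend [3, 11]
  N3 x:[-12,25] y:[25,33] z:[24,47] -> hit [25,25], descend [1, 4]
    N1 x:[-12,0] y:[26,65/2] z:[29,41] -> miss, prune
    N4 x:[-2,25] y:[25,33] z:[24,47] -> hit [25,25], descend [5, 6]
      N5 x:[-2,9] y:[25,33] z:[24,45] -> miss, prune
      N6 x:[9,25] y:[25,33] z:[28,47] -> miss, prune
  N11 x:[-6,28] y:[25/2,25] z:[7,46] -> hit [25/2,25], descend [7, 8]
    N7 x:[-6,28] y:[25/2,45/2] z:[7,31] -> hit [25/2,45/2], descend [2, 10]
      N2 x:[-6,3] y:[25/2,18] z:[10,31] -> miss, prune
      N10 x:[9,28] y:[31/2,45/2] z:[7,27] -> hit [31/2,45/2] leaf, test {P1(miss), P4@t=21, P11(miss)}
    N8 x:[-5,17] y:[25/2,25] z:[32,46] -> miss, prune

order=[0, 3, 1, 4, 5, 6, 11, 7, 2, 10, 8]  |boxes|=11  |leaves|=1  hit=P4

== RESULT ==
1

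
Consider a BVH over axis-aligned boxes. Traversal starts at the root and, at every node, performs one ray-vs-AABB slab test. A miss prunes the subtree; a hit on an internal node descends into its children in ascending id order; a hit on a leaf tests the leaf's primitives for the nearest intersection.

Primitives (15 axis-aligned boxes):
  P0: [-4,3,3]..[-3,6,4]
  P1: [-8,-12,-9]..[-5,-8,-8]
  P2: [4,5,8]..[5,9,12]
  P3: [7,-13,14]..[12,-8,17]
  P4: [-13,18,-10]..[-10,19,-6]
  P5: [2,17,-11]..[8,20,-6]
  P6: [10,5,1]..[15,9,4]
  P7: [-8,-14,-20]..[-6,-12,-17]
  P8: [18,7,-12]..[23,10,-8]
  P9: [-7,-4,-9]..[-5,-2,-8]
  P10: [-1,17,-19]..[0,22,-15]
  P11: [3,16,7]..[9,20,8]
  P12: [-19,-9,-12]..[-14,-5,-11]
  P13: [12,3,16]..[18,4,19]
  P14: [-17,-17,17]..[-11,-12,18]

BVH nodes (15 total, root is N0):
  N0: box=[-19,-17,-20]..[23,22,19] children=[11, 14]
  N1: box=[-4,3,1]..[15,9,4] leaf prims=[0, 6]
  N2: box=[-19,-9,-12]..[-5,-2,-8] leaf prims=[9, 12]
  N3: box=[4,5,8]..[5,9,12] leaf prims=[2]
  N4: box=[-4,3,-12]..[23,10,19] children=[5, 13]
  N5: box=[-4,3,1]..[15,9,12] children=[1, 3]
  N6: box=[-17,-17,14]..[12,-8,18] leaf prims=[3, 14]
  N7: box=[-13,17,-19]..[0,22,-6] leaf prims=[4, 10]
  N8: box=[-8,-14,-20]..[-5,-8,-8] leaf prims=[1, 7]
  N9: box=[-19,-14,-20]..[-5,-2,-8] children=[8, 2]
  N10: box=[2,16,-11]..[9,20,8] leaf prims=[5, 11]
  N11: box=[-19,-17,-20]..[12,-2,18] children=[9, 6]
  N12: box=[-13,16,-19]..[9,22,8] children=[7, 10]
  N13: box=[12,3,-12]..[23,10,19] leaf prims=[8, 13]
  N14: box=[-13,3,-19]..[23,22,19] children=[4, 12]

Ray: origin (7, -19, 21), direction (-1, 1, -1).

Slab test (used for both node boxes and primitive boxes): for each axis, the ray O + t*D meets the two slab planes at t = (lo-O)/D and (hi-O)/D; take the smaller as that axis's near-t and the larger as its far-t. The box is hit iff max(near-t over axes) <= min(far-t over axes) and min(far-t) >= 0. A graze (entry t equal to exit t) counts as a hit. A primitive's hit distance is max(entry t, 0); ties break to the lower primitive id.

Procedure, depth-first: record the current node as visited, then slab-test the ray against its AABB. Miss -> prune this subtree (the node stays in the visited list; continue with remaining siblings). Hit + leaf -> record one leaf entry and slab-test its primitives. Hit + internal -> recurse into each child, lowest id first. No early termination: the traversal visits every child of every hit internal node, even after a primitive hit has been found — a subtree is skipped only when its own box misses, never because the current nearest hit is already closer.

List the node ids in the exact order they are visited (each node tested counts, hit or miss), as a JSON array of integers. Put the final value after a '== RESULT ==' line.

Walk:
N0 x:[-16,26] y:[2,41] z:[2,41] -> hit [2,26], descend [11, 14]
  N11 x:[-5,26] y:[2,17] z:[3,41] -> hit [3,17], descend [6, 9]
    N6 x:[-5,24] y:[2,11] z:[3,7] -> hit [3,7] leaf, test {P3(miss), P14(miss)}
    N9 x:[12,26] y:[5,17] z:[29,41] -> miss, prune
  N14 x:[-16,20] y:[22,41] z:[2,40] -> miss, prune

5 AABB tests over nodes [0, 11, 6, 9, 14]; 1 leaf entered; closest miss.

== RESULT ==
[0, 11, 6, 9, 14]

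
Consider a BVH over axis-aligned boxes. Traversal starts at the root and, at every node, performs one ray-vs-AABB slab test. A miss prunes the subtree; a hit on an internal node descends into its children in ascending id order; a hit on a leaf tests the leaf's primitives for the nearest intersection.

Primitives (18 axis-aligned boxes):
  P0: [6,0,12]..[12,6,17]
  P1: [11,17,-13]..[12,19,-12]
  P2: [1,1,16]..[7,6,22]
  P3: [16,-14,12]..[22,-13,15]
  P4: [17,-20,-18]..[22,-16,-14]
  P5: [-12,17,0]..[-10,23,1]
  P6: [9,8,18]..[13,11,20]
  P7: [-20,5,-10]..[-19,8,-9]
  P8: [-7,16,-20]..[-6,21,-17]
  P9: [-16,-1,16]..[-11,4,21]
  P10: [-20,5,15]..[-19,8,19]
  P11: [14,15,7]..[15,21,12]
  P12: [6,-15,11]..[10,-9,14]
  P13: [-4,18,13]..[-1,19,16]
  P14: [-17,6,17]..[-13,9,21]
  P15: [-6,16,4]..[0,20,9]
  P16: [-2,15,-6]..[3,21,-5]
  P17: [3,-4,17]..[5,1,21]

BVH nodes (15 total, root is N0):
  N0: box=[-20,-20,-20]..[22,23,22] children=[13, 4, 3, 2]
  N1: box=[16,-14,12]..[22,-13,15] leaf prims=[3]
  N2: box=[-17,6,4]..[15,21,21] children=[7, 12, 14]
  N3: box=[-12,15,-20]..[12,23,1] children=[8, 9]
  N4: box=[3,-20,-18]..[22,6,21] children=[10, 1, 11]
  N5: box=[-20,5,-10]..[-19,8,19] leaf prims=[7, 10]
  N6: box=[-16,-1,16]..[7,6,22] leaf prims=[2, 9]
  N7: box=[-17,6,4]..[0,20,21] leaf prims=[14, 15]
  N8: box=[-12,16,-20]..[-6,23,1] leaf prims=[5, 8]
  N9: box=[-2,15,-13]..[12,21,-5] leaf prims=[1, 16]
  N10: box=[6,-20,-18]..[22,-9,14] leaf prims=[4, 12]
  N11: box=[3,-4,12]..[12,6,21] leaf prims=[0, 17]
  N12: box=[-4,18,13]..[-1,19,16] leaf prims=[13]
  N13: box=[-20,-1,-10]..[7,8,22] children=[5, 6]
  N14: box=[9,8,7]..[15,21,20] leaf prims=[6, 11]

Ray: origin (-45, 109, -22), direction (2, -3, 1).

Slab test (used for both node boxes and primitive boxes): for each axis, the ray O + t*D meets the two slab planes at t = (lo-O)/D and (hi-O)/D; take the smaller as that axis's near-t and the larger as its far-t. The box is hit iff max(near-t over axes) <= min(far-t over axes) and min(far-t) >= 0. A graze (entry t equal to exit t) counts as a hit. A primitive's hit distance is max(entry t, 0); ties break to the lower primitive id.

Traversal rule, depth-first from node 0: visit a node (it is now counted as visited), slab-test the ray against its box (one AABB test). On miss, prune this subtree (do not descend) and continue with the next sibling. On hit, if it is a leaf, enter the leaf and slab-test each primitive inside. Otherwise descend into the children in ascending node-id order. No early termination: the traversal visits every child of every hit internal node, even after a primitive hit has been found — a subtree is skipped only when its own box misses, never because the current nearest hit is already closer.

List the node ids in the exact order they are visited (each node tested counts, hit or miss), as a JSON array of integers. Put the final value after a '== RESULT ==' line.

Traverse from the root:
N0 x:[25/2,67/2] y:[86/3,43] z:[2,44] -> hit [86/3,67/2], descend [2, 3, 4, 13]
  N2 x:[14,30] y:[88/3,103/3] z:[26,43] -> hit [88/3,30], descend [7, 12, 14]
    N7 x:[14,45/2] y:[89/3,103/3] z:[26,43] -> miss, prune
    N12 x:[41/2,22] y:[30,91/3] z:[35,38] -> miss, prune
    N14 x:[27,30] y:[88/3,101/3] z:[29,42] -> hit [88/3,30] leaf, test {P6(miss), P11@t=59/2}
  N3 x:[33/2,57/2] y:[86/3,94/3] z:[2,23] -> miss, prune
  N4 x:[24,67/2] y:[103/3,43] z:[4,43] -> miss, prune
  N13 x:[25/2,26] y:[101/3,110/3] z:[12,44] -> miss, prune

8 AABB tests over nodes [0, 2, 7, 12, 14, 3, 4, 13]; 1 leaf entered; closest P11.

== RESULT ==
[0, 2, 7, 12, 14, 3, 4, 13]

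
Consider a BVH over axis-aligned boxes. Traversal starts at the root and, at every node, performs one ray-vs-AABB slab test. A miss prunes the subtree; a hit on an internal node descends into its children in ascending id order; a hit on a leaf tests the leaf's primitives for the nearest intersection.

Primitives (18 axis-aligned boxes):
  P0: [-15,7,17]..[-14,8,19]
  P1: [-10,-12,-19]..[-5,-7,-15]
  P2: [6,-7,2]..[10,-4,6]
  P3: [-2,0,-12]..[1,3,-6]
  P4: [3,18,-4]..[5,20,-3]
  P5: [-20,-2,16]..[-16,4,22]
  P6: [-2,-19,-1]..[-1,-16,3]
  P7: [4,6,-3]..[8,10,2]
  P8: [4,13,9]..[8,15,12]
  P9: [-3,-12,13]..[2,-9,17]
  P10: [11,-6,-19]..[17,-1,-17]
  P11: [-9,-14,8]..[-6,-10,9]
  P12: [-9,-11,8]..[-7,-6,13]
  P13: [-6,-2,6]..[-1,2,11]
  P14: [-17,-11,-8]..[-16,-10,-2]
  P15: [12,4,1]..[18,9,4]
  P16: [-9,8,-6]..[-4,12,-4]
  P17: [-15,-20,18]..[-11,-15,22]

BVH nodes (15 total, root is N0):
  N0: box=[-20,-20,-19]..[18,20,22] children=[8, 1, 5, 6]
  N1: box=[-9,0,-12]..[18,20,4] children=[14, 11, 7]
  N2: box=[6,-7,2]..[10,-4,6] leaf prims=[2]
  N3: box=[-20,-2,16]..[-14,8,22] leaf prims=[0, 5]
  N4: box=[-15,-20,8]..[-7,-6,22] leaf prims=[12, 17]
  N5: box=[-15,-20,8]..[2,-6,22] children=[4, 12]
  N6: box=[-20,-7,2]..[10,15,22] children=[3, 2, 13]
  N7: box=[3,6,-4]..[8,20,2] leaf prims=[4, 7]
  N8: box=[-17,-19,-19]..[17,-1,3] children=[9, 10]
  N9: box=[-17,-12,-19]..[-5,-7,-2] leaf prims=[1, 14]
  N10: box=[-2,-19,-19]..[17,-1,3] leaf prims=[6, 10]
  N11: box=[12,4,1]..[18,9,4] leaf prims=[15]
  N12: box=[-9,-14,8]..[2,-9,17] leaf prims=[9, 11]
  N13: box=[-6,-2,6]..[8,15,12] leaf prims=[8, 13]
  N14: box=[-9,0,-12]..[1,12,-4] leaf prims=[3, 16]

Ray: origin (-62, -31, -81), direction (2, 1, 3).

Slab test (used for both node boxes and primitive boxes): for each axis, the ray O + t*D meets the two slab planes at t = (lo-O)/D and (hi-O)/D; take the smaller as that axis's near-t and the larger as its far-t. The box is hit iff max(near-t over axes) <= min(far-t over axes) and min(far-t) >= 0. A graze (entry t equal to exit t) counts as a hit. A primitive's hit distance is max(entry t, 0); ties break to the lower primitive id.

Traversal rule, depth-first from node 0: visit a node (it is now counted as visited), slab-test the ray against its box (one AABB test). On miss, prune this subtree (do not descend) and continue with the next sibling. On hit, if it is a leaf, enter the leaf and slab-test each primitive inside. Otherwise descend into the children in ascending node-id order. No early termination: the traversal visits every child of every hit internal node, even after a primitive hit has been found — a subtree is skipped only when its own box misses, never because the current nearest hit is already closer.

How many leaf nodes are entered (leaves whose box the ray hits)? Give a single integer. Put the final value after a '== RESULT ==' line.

Trace the traversal:
N0 x:[21,40] y:[11,51] z:[62/3,103/3] -> hit [21,103/3], descend [1, 5, 6, 8]
  N1 x:[53/2,40] y:[31,51] z:[23,85/3] -> miss, prune
  N5 x:[47/2,32] y:[11,25] z:[89/3,103/3] -> miss, prune
  N6 x:[21,36] y:[24,46] z:[83/3,103/3] -> hit [83/3,103/3], descend [2, 3, 13]
    N2 x:[34,36] y:[24,27] z:[83/3,29] -> miss, prune
    N3 x:[21,24] y:[29,39] z:[97/3,103/3] -> miss, prune
    N13 x:[28,35] y:[29,46] z:[29,31] -> hit [29,31] leaf, test {P8(miss), P13@t=29}
  N8 x:[45/2,79/2] y:[12,30] z:[62/3,28] -> hit [45/2,28], descend [9, 10]
    N9 x:[45/2,57/2] y:[19,24] z:[62/3,79/3] -> hit [45/2,24] leaf, test {P1(miss), P14(miss)}
    N10 x:[30,79/2] y:[12,30] z:[62/3,28] -> miss, prune

Visited [0, 1, 5, 6, 2, 3, 13, 8, 9, 10]. Tests: 10 box, 2 leaf. Nearest: P13.

== RESULT ==
2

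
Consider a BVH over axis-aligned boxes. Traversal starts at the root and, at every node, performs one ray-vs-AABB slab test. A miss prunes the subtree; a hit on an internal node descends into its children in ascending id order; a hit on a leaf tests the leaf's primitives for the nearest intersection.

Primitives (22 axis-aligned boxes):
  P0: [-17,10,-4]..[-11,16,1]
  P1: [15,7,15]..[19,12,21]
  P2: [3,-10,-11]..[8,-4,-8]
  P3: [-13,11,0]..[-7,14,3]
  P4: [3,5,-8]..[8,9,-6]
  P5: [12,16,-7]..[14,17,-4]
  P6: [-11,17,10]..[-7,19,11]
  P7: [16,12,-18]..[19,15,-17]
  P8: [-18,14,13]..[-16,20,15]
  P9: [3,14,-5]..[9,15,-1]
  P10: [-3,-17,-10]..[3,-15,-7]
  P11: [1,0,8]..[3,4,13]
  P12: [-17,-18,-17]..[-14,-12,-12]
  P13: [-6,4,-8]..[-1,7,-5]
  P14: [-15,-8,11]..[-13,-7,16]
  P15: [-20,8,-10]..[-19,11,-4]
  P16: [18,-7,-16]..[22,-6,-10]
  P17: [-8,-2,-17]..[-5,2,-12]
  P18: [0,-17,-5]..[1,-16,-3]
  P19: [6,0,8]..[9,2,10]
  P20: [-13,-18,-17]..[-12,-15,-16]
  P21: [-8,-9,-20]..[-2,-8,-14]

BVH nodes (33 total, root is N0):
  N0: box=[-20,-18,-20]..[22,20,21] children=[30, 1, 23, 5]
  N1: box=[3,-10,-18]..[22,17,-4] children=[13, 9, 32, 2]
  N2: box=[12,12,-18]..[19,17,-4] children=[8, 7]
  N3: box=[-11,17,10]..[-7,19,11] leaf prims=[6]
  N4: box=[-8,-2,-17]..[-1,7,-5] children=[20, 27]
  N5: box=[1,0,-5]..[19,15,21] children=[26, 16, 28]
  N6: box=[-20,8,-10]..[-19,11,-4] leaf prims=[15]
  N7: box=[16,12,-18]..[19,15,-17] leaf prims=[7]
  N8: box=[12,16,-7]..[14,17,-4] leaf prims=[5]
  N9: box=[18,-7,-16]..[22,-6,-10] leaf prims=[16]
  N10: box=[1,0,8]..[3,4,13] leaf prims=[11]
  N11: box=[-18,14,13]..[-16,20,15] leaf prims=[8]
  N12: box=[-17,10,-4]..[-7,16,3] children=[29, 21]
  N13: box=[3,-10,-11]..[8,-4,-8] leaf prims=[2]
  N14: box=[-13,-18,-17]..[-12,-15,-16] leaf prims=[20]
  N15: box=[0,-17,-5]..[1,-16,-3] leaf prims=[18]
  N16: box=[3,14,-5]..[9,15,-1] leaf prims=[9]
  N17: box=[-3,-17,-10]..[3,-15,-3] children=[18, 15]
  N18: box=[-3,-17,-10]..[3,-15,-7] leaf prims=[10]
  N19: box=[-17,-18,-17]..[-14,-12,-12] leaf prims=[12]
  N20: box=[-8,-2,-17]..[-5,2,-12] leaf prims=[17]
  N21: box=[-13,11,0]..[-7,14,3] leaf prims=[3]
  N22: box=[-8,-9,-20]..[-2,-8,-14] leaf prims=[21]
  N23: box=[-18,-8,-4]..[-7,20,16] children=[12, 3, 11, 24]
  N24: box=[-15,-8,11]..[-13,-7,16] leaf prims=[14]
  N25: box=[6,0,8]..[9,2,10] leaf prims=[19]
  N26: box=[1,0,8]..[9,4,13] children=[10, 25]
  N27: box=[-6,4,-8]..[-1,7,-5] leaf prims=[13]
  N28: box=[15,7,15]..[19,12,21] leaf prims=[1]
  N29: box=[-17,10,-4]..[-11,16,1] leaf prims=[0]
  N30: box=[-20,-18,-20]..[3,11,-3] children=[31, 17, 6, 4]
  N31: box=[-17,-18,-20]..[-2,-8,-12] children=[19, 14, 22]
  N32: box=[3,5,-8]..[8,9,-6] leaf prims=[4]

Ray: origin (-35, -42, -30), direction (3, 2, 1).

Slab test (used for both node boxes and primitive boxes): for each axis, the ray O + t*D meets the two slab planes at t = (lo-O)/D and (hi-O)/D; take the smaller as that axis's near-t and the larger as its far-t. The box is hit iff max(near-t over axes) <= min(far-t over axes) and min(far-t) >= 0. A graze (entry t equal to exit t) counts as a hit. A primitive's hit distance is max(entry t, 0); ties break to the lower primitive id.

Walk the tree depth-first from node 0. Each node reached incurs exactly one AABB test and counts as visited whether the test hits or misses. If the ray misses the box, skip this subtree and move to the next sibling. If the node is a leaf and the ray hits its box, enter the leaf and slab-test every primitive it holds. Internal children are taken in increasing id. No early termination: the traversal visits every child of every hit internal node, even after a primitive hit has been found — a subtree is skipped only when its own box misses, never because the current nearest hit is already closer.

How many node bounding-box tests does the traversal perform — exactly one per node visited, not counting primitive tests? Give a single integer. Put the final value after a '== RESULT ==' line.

Walk:
N0 x:[5,19] y:[12,31] z:[10,51] -> hit [12,19], descend [1, 5, 23, 30]
  N1 x:[38/3,19] y:[16,59/2] z:[12,26] -> hit [16,19], descend [2, 9, 13, 32]
    N2 x:[47/3,18] y:[27,59/2] z:[12,26] -> miss, prune
    N9 x:[53/3,19] y:[35/2,18] z:[14,20] -> hit [53/3,18] leaf, test {P16@t=53/3}
    N13 x:[38/3,43/3] y:[16,19] z:[19,22] -> miss, prune
    N32 x:[38/3,43/3] y:[47/2,51/2] z:[22,24] -> miss, prune
  N5 x:[12,18] y:[21,57/2] z:[25,51] -> miss, prune
  N23 x:[17/3,28/3] y:[17,31] z:[26,46] -> miss, prune
  N30 x:[5,38/3] y:[12,53/2] z:[10,27] -> hit [12,38/3], descend [4, 6, 17, 31]
    N4 x:[9,34/3] y:[20,49/2] z:[13,25] -> miss, prune
    N6 x:[5,16/3] y:[25,53/2] z:[20,26] -> miss, prune
    N17 x:[32/3,38/3] y:[25/2,27/2] z:[20,27] -> miss, prune
    N31 x:[6,11] y:[12,17] z:[10,18] -> miss, prune

Visited [0, 1, 2, 9, 13, 32, 5, 23, 30, 4, 6, 17, 31]. Tests: 13 box, 1 leaf. Nearest: P16.

== RESULT ==
13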